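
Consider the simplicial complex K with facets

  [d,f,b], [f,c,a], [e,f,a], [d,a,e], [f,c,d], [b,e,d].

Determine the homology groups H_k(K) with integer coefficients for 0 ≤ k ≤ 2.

H_0 = Z,  H_1 = Z,  H_2 = 0.

Fix the vertex order a < b < c < d < e < f and write every simplex with vertices in increasing order. Then dim K = 2 and the simplices of K are:

  0-simplices (6): a, b, c, d, e, f
  1-simplices (12): ac, ad, ae, af, bd, be, bf, cd, cf, de, df, ef
  2-simplices (6): acf, ade, aef, bde, bdf, cdf

giving chain groups C_0 ≅ Z^6, C_1 ≅ Z^12, C_2 ≅ Z^6.

The boundary map ∂_1: C_1 → C_0 is given by ∂[p,q] = [q] − [p].
The resulting 6×12 matrix has rank 5, and its Smith normal form has invariant factors (1,1,1,1,1).

The boundary map ∂_2: C_2 → C_1 acts by ∂[p,q,r] = [q,r] − [p,r] + [p,q]. For instance
  ∂aef = ef − af + ae,
  ∂cdf = df − cf + cd.
As a 12×6 matrix over Z this has rank 6, with invariant factors (1,1,1,1,1,1).

Reading off H_k = ker ∂_k / im ∂_{k+1}:

  H_0: rank C_0 − rank ∂_1 = 6 − 5 = 1, and the invariant factors of ∂_1 are all 1, so H_0 ≅ Z.
  H_1: rank ker ∂_1 − rank ∂_2 = (12 − 5) − 6 = 1, and the invariant factors of ∂_2 are all 1, so H_1 ≅ Z.
  H_2: rank ker ∂_2 − rank ∂_3 = (6 − 6) − 0 = 0, and there is no ∂_3, so H_2 ≅ 0.

As a check, the Euler characteristic is 6 − 12 + 6 = 0, which agrees with 1 − 1 + 0 = 0.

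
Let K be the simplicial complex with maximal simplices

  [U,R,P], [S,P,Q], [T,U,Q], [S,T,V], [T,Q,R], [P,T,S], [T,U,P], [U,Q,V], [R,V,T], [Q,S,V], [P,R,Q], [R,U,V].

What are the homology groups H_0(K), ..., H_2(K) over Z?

Take the total order P < Q < R < S < T < U < V on the vertex set. Then K (dimension 2) consists of the simplices:

  0-simplices (7): P, Q, R, S, T, U, V
  1-simplices (18): PQ, PR, PS, PT, PU, QR, QS, QT, QU, QV, RT, RU, RV, ST, SV, TU, TV, UV
  2-simplices (12): PQR, PQS, PRU, PST, PTU, QRT, QSV, QTU, QUV, RTV, RUV, STV

so the chain groups are C_0 ≅ Z^7, C_1 ≅ Z^18, C_2 ≅ Z^12.

The boundary map ∂_1: C_1 → C_0 is given by ∂[p,q] = [q] − [p]. For instance
  ∂SV = V − S.
As a 7×18 matrix over Z this has rank 6, with invariant factors (1,1,1,1,1,1).

Boundary ∂_2: C_2 → C_1 sends each 2-simplex [p,q,r] to [q,r] − [p,r] + [p,q]. For instance
  ∂QUV = UV − QV + QU,
  ∂QRT = RT − QT + QR.
As a 18×12 matrix over Z this has rank 12, with invariant factors (1,1,1,1,1,1,1,1,1,1,1,2).

Computing H_k = (kernel of ∂_k) / (image of ∂_{k+1}):

  H_0: rank C_0 − rank ∂_1 = 7 − 6 = 1, and the invariant factors of ∂_1 are all 1, so H_0 ≅ Z.
  H_1: rank ker ∂_1 − rank ∂_2 = (18 − 6) − 12 = 0, and ∂_2 has invariant factor 2 > 1, so H_1 ≅ Z/2.
  H_2: rank ker ∂_2 − rank ∂_3 = (12 − 12) − 0 = 0, and there is no ∂_3, so H_2 ≅ 0.

As a check, the Euler characteristic is 7 − 18 + 12 = 1, which agrees with 1 − 0 + 0 = 1.

H_0 ≅ Z,  H_1 ≅ Z/2,  H_2 = 0.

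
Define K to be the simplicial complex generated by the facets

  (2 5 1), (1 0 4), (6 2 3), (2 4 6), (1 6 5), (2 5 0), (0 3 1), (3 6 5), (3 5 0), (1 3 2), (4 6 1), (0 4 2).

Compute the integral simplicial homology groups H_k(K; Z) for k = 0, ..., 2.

Fix the vertex order 0 < 1 < 2 < 3 < 4 < 5 < 6 and write every simplex with vertices in increasing order. Then dim K = 2 and the simplices of K are:

  0-simplices (7): [0], [1], [2], [3], [4], [5], [6]
  1-simplices (18): [0,1], [0,2], [0,3], [0,4], [0,5], [1,2], [1,3], [1,4], [1,5], [1,6], [2,3], [2,4], [2,5], [2,6], [3,5], [3,6], [4,6], [5,6]
  2-simplices (12): [0,1,3], [0,1,4], [0,2,4], [0,2,5], [0,3,5], [1,2,3], [1,2,5], [1,4,6], [1,5,6], [2,3,6], [2,4,6], [3,5,6]

so the chain groups are C_0 ≅ Z^7, C_1 ≅ Z^18, C_2 ≅ Z^12.

∂_1: C_1 → C_0 sends each edge [p,q] (with p < q) to q − p. For instance
  ∂[2,5] = [5] − [2].
The 7×18 boundary matrix has rank 6 and Smith normal form diag(1,1,1,1,1,1).

∂_2: C_2 → C_1 sends each 2-simplex [p,q,r] to [q,r] − [p,r] + [p,q]. For instance
  ∂[0,3,5] = [3,5] − [0,5] + [0,3],
  ∂[0,2,4] = [2,4] − [0,4] + [0,2].
The resulting 18×12 matrix has rank 12, and its Smith normal form has invariant factors (1,1,1,1,1,1,1,1,1,1,1,2).

From H_k ≅ ker(∂_k) / im(∂_{k+1}) we obtain:

  H_0: rank C_0 − rank ∂_1 = 7 − 6 = 1, and the invariant factors of ∂_1 are all 1, so H_0 ≅ Z.
  H_1: rank ker ∂_1 − rank ∂_2 = (18 − 6) − 12 = 0, and ∂_2 has invariant factor 2 > 1, so H_1 ≅ Z/2.
  H_2: rank ker ∂_2 − rank ∂_3 = (12 − 12) − 0 = 0, and there is no ∂_3, so H_2 ≅ 0.

(K is a triangulation of the real projective plane RP^2.)

H_0 ≅ Z,  H_1 ≅ Z/2,  H_2 = 0.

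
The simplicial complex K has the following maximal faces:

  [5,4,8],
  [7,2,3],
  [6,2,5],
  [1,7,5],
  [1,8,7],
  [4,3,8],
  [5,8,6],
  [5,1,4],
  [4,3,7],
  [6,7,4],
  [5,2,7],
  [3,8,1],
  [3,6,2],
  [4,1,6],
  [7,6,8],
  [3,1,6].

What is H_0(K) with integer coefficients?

We work with the vertex ordering 1 < 2 < 3 < 4 < 5 < 6 < 7 < 8. The simplices of K, each written with vertices in increasing order, are:

  0-simplices (8): [1], [2], [3], [4], [5], [6], [7], [8]
  1-simplices (24): (24 of them)
  2-simplices (16): [1,3,6], [1,3,8], [1,4,5], [1,4,6], [1,5,7], [1,7,8], [2,3,6], [2,3,7], [2,5,6], [2,5,7], [3,4,7], [3,4,8], [4,5,8], [4,6,7], [5,6,8], [6,7,8]

Hence C_0 ≅ Z^8, C_1 ≅ Z^24, C_2 ≅ Z^16.

The boundary map ∂_1: C_1 → C_0 maps an edge to its endpoints' difference, ∂[p,q] = q − p. For instance
  ∂[1,6] = [6] − [1].
The 8×24 boundary matrix has rank 7 and Smith normal form diag(1,1,1,1,1,1,1).

∂_2: C_2 → C_1 maps a triangle to the signed sum of its edges. For instance
  ∂[2,5,7] = [5,7] − [2,7] + [2,5],
  ∂[3,4,7] = [4,7] − [3,7] + [3,4].
The 24×16 boundary matrix has rank 15 and Smith normal form diag(1,1,1,1,1,1,1,1,1,1,1,1,1,1,1).

Reading off H_k = ker ∂_k / im ∂_{k+1}:

  H_0: rank C_0 − rank ∂_1 = 8 − 7 = 1, and the invariant factors of ∂_1 are all 1, so H_0 ≅ Z.

H_0 ≅ Z.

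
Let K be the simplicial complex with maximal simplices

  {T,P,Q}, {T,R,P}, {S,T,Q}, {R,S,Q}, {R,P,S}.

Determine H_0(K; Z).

H_0 = Z.

Take the total order P < Q < R < S < T on the vertex set. Then K (dimension 2) consists of the simplices:

  0-simplices (5): P, Q, R, S, T
  1-simplices (10): PQ, PR, PS, PT, QR, QS, QT, RS, RT, ST
  2-simplices (5): PQT, PRS, PRT, QRS, QST

so the chain groups are C_0 ≅ Z^5, C_1 ≅ Z^10, C_2 ≅ Z^5.

The boundary map ∂_1: C_1 → C_0 is given by ∂[p,q] = [q] − [p].
As a 5×10 matrix over Z this has rank 4, with invariant factors (1,1,1,1).

Boundary ∂_2: C_2 → C_1 maps a triangle to the signed sum of its edges. For instance
  ∂QST = ST − QT + QS,
  ∂QRS = RS − QS + QR.
As a 10×5 matrix over Z this has rank 5, with invariant factors (1,1,1,1,1).

Reading off H_k = ker ∂_k / im ∂_{k+1}:

  H_0: rank C_0 − rank ∂_1 = 5 − 4 = 1, and the invariant factors of ∂_1 are all 1, so H_0 ≅ Z.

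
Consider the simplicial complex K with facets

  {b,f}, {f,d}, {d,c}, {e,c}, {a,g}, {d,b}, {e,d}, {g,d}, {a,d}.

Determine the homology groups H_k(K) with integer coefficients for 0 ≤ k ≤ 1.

K has 7 vertices, 9 edges.
rank ∂_0 = 0, rank ∂_1 = 6 ⇒ b_0 = 7 − 0 − 6 = 1; all invariant factors of ∂_1 are 1 so no torsion. So H_0 = Z.
rank ∂_1 = 6, rank ∂_2 = 0 ⇒ b_1 = 9 − 6 − 0 = 3. So H_1 = Z^3.

H_0 ≅ Z,  H_1 ≅ Z^3.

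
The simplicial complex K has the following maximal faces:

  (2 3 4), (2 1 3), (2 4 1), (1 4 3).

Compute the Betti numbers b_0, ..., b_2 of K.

Fix the vertex order 1 < 2 < 3 < 4 and write every simplex with vertices in increasing order. Then dim K = 2 and the simplices of K are:

  0-simplices (4): [1], [2], [3], [4]
  1-simplices (6): [1,2], [1,3], [1,4], [2,3], [2,4], [3,4]
  2-simplices (4): [1,2,3], [1,2,4], [1,3,4], [2,3,4]

Hence C_0 ≅ Z^4, C_1 ≅ Z^6, C_2 ≅ Z^4.

Boundary ∂_1: C_1 → C_0 is given by ∂[p,q] = [q] − [p]. For instance
  ∂[3,4] = [4] − [3].
This gives a 4×6 integer matrix of rank 3; reducing to Smith normal form yields diagonal entries (1,1,1).

∂_2: C_2 → C_1 maps a triangle to the signed sum of its edges. For instance
  ∂[1,3,4] = [3,4] − [1,4] + [1,3],
  ∂[1,2,4] = [2,4] − [1,4] + [1,2].
This gives a 6×4 integer matrix of rank 3; reducing to Smith normal form yields diagonal entries (1,1,1).

Now H_k = ker ∂_k / im ∂_{k+1}, so:

  H_0: rank C_0 − rank ∂_1 = 4 − 3 = 1, and the invariant factors of ∂_1 are all 1, so H_0 ≅ Z.
  H_1: rank ker ∂_1 − rank ∂_2 = (6 − 3) − 3 = 0, and the invariant factors of ∂_2 are all 1, so H_1 ≅ 0.
  H_2: rank ker ∂_2 − rank ∂_3 = (4 − 3) − 0 = 1, and there is no ∂_3, so H_2 ≅ Z.

(K is a triangulation of the 2-sphere S^2.)

Hence the Betti numbers are b_0 = 1, b_1 = 0, b_2 = 1.

b_0 = 1, b_1 = 0, b_2 = 1.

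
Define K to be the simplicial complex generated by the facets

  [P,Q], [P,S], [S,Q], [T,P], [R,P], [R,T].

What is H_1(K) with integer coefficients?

H_1 ≅ Z^2.

Order the vertices as P < Q < R < S < T. Listing each simplex with vertices in this order, K has dimension 1 with simplices:

  0-simplices (5): P, Q, R, S, T
  1-simplices (6): PQ, PR, PS, PT, QS, RT

giving chain groups C_0 ≅ Z^5, C_1 ≅ Z^6.

Boundary ∂_1: C_1 → C_0 maps an edge to its endpoints' difference, ∂[p,q] = q − p.
As a 5×6 matrix over Z this has rank 4, with invariant factors (1,1,1,1).

Reading off H_k = ker ∂_k / im ∂_{k+1}:

  H_1: rank ker ∂_1 − rank ∂_2 = (6 − 4) − 0 = 2, and there is no ∂_2, so H_1 ≅ Z^2.

(K is a triangulation of a wedge of 2 circles.)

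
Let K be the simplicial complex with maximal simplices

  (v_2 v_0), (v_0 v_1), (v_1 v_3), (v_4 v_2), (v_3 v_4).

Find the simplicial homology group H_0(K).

Fix the vertex order v_0 < v_1 < v_2 < v_3 < v_4 and write every simplex with vertices in increasing order. Then dim K = 1 and the simplices of K are:

  0-simplices (5): [v_0], [v_1], [v_2], [v_3], [v_4]
  1-simplices (5): [v_0,v_1], [v_0,v_2], [v_1,v_3], [v_2,v_4], [v_3,v_4]

giving chain groups C_0 ≅ Z^5, C_1 ≅ Z^5.

∂_1: C_1 → C_0 sends each edge [p,q] (with p < q) to q − p. For instance
  ∂[v_1,v_3] = [v_3] − [v_1].
The resulting 5×5 matrix has rank 4, and its Smith normal form has invariant factors (1,1,1,1).

From H_k ≅ ker(∂_k) / im(∂_{k+1}) we obtain:

  H_0: rank C_0 − rank ∂_1 = 5 − 4 = 1, and the invariant factors of ∂_1 are all 1, so H_0 = Z.

H_0 = Z.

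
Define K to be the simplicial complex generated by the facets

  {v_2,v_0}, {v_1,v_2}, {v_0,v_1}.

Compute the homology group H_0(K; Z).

Order the vertices as v_0 < v_1 < v_2. Listing each simplex with vertices in this order, K has dimension 1 with simplices:

  0-simplices (3): [v_0], [v_1], [v_2]
  1-simplices (3): [v_0,v_1], [v_0,v_2], [v_1,v_2]

giving chain groups C_0 ≅ Z^3, C_1 ≅ Z^3.

Boundary ∂_1: C_1 → C_0 sends each edge [p,q] (with p < q) to q − p.
As a 3×3 matrix over Z this has rank 2, with invariant factors (1,1).

Reading off H_k = ker ∂_k / im ∂_{k+1}:

  H_0: rank C_0 − rank ∂_1 = 3 − 2 = 1, and the invariant factors of ∂_1 are all 1, so H_0 = Z.

H_0 ≅ Z.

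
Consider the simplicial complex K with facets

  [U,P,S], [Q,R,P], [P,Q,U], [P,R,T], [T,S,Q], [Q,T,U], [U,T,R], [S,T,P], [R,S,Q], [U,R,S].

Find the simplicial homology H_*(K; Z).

Fix the vertex order P < Q < R < S < T < U and write every simplex with vertices in increasing order. Then dim K = 2 and the simplices of K are:

  0-simplices (6): P, Q, R, S, T, U
  1-simplices (15): PQ, PR, PS, PT, PU, QR, QS, QT, QU, RS, RT, RU, ST, SU, TU
  2-simplices (10): PQR, PQU, PRT, PST, PSU, QRS, QST, QTU, RSU, RTU

Hence C_0 ≅ Z^6, C_1 ≅ Z^15, C_2 ≅ Z^10.

The boundary map ∂_1: C_1 → C_0 maps an edge to its endpoints' difference, ∂[p,q] = q − p.
The resulting 6×15 matrix has rank 5, and its Smith normal form has invariant factors (1,1,1,1,1).

The boundary map ∂_2: C_2 → C_1 maps a triangle to the signed sum of its edges. For instance
  ∂RSU = SU − RU + RS,
  ∂RTU = TU − RU + RT.
As a 15×10 matrix over Z this has rank 10, with invariant factors (1,1,1,1,1,1,1,1,1,2).

Reading off H_k = ker ∂_k / im ∂_{k+1}:

  H_0: rank C_0 − rank ∂_1 = 6 − 5 = 1, and the invariant factors of ∂_1 are all 1, so H_0 = Z.
  H_1: rank ker ∂_1 − rank ∂_2 = (15 − 5) − 10 = 0, and ∂_2 has invariant factor 2 > 1, so H_1 = Z/2.
  H_2: rank ker ∂_2 − rank ∂_3 = (10 − 10) − 0 = 0, and there is no ∂_3, so H_2 = 0.

As a check, the Euler characteristic is 6 − 15 + 10 = 1, which agrees with 1 − 0 + 0 = 1.

H_0 ≅ Z,  H_1 ≅ Z/2,  H_2 = 0.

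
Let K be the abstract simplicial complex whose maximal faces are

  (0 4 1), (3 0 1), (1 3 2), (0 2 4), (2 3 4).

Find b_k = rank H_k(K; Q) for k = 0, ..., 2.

We work with the vertex ordering 0 < 1 < 2 < 3 < 4. The simplices of K, each written with vertices in increasing order, are:

  0-simplices (5): [0], [1], [2], [3], [4]
  1-simplices (10): [0,1], [0,2], [0,3], [0,4], [1,2], [1,3], [1,4], [2,3], [2,4], [3,4]
  2-simplices (5): [0,1,3], [0,1,4], [0,2,4], [1,2,3], [2,3,4]

so the chain groups are C_0 ≅ Z^5, C_1 ≅ Z^10, C_2 ≅ Z^5.

∂_1: C_1 → C_0 is given by ∂[p,q] = [q] − [p]. For instance
  ∂[0,2] = [2] − [0].
The resulting 5×10 matrix has rank 4, and its Smith normal form has invariant factors (1,1,1,1).

Boundary ∂_2: C_2 → C_1 acts by ∂[p,q,r] = [q,r] − [p,r] + [p,q]. For instance
  ∂[1,2,3] = [2,3] − [1,3] + [1,2],
  ∂[0,2,4] = [2,4] − [0,4] + [0,2].
The 10×5 boundary matrix has rank 5 and Smith normal form diag(1,1,1,1,1).

Reading off H_k = ker ∂_k / im ∂_{k+1}:

  H_0: rank C_0 − rank ∂_1 = 5 − 4 = 1, and the invariant factors of ∂_1 are all 1, so H_0 ≅ Z.
  H_1: rank ker ∂_1 − rank ∂_2 = (10 − 4) − 5 = 1, and the invariant factors of ∂_2 are all 1, so H_1 ≅ Z.
  H_2: rank ker ∂_2 − rank ∂_3 = (5 − 5) − 0 = 0, and there is no ∂_3, so H_2 ≅ 0.

(K is a triangulation of the Möbius band.)

Hence the Betti numbers are b_0 = 1, b_1 = 1, b_2 = 0.

b_0 = 1, b_1 = 1, b_2 = 0.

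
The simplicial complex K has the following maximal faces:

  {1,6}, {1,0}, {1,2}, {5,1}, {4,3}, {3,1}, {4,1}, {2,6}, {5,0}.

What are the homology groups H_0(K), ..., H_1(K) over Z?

H_0 ≅ Z,  H_1 ≅ Z^3.

Take the total order 0 < 1 < 2 < 3 < 4 < 5 < 6 on the vertex set. Then K (dimension 1) consists of the simplices:

  0-simplices (7): [0], [1], [2], [3], [4], [5], [6]
  1-simplices (9): [0,1], [0,5], [1,2], [1,3], [1,4], [1,5], [1,6], [2,6], [3,4]

Hence C_0 ≅ Z^7, C_1 ≅ Z^9.

Boundary ∂_1: C_1 → C_0 sends each edge [p,q] (with p < q) to q − p. For instance
  ∂[1,4] = [4] − [1].
The 7×9 boundary matrix has rank 6 and Smith normal form diag(1,1,1,1,1,1).

Computing H_k = (kernel of ∂_k) / (image of ∂_{k+1}):

  H_0: rank C_0 − rank ∂_1 = 7 − 6 = 1, and the invariant factors of ∂_1 are all 1, so H_0 = Z.
  H_1: rank ker ∂_1 − rank ∂_2 = (9 − 6) − 0 = 3, and there is no ∂_2, so H_1 = Z^3.

(K is a triangulation of a wedge of 3 circles.)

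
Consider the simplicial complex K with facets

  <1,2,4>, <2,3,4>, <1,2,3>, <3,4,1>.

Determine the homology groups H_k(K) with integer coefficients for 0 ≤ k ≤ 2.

K has 4 vertices, 6 edges, 4 triangles.
rank ∂_0 = 0, rank ∂_1 = 3 ⇒ b_0 = 4 − 0 − 3 = 1; all invariant factors of ∂_1 are 1 so no torsion. So H_0 = Z.
rank ∂_1 = 3, rank ∂_2 = 3 ⇒ b_1 = 6 − 3 − 3 = 0; all invariant factors of ∂_2 are 1 so no torsion. So H_1 = 0.
rank ∂_2 = 3, rank ∂_3 = 0 ⇒ b_2 = 4 − 3 − 0 = 1. So H_2 = Z.

H_0 = Z,  H_1 = 0,  H_2 = Z.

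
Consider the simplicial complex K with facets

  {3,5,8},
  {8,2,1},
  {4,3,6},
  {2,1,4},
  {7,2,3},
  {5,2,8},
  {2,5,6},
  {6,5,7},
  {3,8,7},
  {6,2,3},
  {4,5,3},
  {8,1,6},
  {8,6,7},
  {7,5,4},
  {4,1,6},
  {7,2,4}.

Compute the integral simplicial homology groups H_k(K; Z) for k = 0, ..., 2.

H_0 ≅ Z,  H_1 ≅ Z^2,  H_2 ≅ Z.

Order the vertices as 1 < 2 < 3 < 4 < 5 < 6 < 7 < 8. Listing each simplex with vertices in this order, K has dimension 2 with simplices:

  0-simplices (8): [1], [2], [3], [4], [5], [6], [7], [8]
  1-simplices (24): (24 of them)
  2-simplices (16): [1,2,4], [1,2,8], [1,4,6], [1,6,8], [2,3,6], [2,3,7], [2,4,7], [2,5,6], [2,5,8], [3,4,5], [3,4,6], [3,5,8], [3,7,8], [4,5,7], [5,6,7], [6,7,8]

Hence C_0 ≅ Z^8, C_1 ≅ Z^24, C_2 ≅ Z^16.

∂_1: C_1 → C_0 is given by ∂[p,q] = [q] − [p].
This gives a 8×24 integer matrix of rank 7; reducing to Smith normal form yields diagonal entries (1,1,1,1,1,1,1).

The boundary map ∂_2: C_2 → C_1 maps a triangle to the signed sum of its edges. For instance
  ∂[4,5,7] = [5,7] − [4,7] + [4,5],
  ∂[2,3,6] = [3,6] − [2,6] + [2,3].
As a 24×16 matrix over Z this has rank 15, with invariant factors (1,1,1,1,1,1,1,1,1,1,1,1,1,1,1).

Now H_k = ker ∂_k / im ∂_{k+1}, so:

  H_0: rank C_0 − rank ∂_1 = 8 − 7 = 1, and the invariant factors of ∂_1 are all 1, so H_0 = Z.
  H_1: rank ker ∂_1 − rank ∂_2 = (24 − 7) − 15 = 2, and the invariant factors of ∂_2 are all 1, so H_1 = Z^2.
  H_2: rank ker ∂_2 − rank ∂_3 = (16 − 15) − 0 = 1, and there is no ∂_3, so H_2 = Z.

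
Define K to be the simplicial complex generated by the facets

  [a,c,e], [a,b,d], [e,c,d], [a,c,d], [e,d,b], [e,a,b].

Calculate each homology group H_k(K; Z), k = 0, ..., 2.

Fix the vertex order a < b < c < d < e and write every simplex with vertices in increasing order. Then dim K = 2 and the simplices of K are:

  0-simplices (5): a, b, c, d, e
  1-simplices (9): ab, ac, ad, ae, bd, be, cd, ce, de
  2-simplices (6): abd, abe, acd, ace, bde, cde

Hence C_0 ≅ Z^5, C_1 ≅ Z^9, C_2 ≅ Z^6.

Boundary ∂_1: C_1 → C_0 sends each edge [p,q] (with p < q) to q − p. For instance
  ∂ac = c − a.
This gives a 5×9 integer matrix of rank 4; reducing to Smith normal form yields diagonal entries (1,1,1,1).

The boundary map ∂_2: C_2 → C_1 acts by ∂[p,q,r] = [q,r] − [p,r] + [p,q]. For instance
  ∂bde = de − be + bd,
  ∂abe = be − ae + ab.
The 9×6 boundary matrix has rank 5 and Smith normal form diag(1,1,1,1,1).

Reading off H_k = ker ∂_k / im ∂_{k+1}:

  H_0: rank C_0 − rank ∂_1 = 5 − 4 = 1, and the invariant factors of ∂_1 are all 1, so H_0 = Z.
  H_1: rank ker ∂_1 − rank ∂_2 = (9 − 4) − 5 = 0, and the invariant factors of ∂_2 are all 1, so H_1 = 0.
  H_2: rank ker ∂_2 − rank ∂_3 = (6 − 5) − 0 = 1, and there is no ∂_3, so H_2 = Z.

H_0 ≅ Z,  H_1 = 0,  H_2 ≅ Z.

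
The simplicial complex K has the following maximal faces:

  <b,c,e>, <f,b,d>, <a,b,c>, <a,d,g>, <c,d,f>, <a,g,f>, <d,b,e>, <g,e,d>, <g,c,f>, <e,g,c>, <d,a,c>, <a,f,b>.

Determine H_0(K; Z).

H_0 ≅ Z.

K has 7 vertices, 18 edges, 12 triangles.
rank ∂_0 = 0, rank ∂_1 = 6 ⇒ b_0 = 7 − 0 − 6 = 1; all invariant factors of ∂_1 are 1 so no torsion. So H_0 = Z.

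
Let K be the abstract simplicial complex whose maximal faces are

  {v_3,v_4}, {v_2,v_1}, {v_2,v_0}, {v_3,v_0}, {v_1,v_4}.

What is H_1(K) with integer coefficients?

H_1 ≅ Z.

We work with the vertex ordering v_0 < v_1 < v_2 < v_3 < v_4. The simplices of K, each written with vertices in increasing order, are:

  0-simplices (5): [v_0], [v_1], [v_2], [v_3], [v_4]
  1-simplices (5): [v_0,v_2], [v_0,v_3], [v_1,v_2], [v_1,v_4], [v_3,v_4]

Hence C_0 ≅ Z^5, C_1 ≅ Z^5.

∂_1: C_1 → C_0 sends each edge [p,q] (with p < q) to q − p.
As a 5×5 matrix over Z this has rank 4, with invariant factors (1,1,1,1).

Computing H_k = (kernel of ∂_k) / (image of ∂_{k+1}):

  H_1: rank ker ∂_1 − rank ∂_2 = (5 − 4) − 0 = 1, and there is no ∂_2, so H_1 = Z.

(K is a triangulation of the circle S^1.)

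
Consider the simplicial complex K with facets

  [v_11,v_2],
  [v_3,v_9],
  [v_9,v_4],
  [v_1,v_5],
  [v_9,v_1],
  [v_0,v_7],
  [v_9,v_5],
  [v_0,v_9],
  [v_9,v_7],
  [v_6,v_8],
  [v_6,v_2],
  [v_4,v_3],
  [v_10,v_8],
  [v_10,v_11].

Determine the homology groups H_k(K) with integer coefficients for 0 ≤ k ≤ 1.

H_0 = Z^2,  H_1 = Z^4.

Take the total order v_0 < v_1 < v_2 < v_3 < v_4 < v_5 < v_6 < v_7 < v_8 < v_9 < v_10 < v_11 on the vertex set. Then K (dimension 1) consists of the simplices:

  0-simplices (12): [v_0], [v_1], [v_2], [v_3], [v_4], [v_5], [v_6], [v_7], [v_8], [v_9], [v_10], [v_11]
  1-simplices (14): [v_0,v_7], [v_0,v_9], [v_1,v_5], [v_1,v_9], [v_2,v_6], [v_2,v_11], [v_3,v_4], [v_3,v_9], [v_4,v_9], [v_5,v_9], [v_6,v_8], [v_7,v_9], [v_8,v_10], [v_10,v_11]

giving chain groups C_0 ≅ Z^12, C_1 ≅ Z^14.

The boundary map ∂_1: C_1 → C_0 maps an edge to its endpoints' difference, ∂[p,q] = q − p. For instance
  ∂[v_8,v_10] = [v_10] − [v_8].
As a 12×14 matrix over Z this has rank 10, with invariant factors (1,1,1,1,1,1,1,1,1,1).

From H_k ≅ ker(∂_k) / im(∂_{k+1}) we obtain:

  H_0: rank C_0 − rank ∂_1 = 12 − 10 = 2, and the invariant factors of ∂_1 are all 1, so H_0 = Z^2.
  H_1: rank ker ∂_1 − rank ∂_2 = (14 − 10) − 0 = 4, and there is no ∂_2, so H_1 = Z^4.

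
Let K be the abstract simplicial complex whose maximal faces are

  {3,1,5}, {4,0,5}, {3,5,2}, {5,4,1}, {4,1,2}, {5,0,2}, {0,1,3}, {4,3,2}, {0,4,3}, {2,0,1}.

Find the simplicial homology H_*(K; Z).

H_0 = Z,  H_1 = Z/2,  H_2 = 0.

Fix the vertex order 0 < 1 < 2 < 3 < 4 < 5 and write every simplex with vertices in increasing order. Then dim K = 2 and the simplices of K are:

  0-simplices (6): [0], [1], [2], [3], [4], [5]
  1-simplices (15): [0,1], [0,2], [0,3], [0,4], [0,5], [1,2], [1,3], [1,4], [1,5], [2,3], [2,4], [2,5], [3,4], [3,5], [4,5]
  2-simplices (10): [0,1,2], [0,1,3], [0,2,5], [0,3,4], [0,4,5], [1,2,4], [1,3,5], [1,4,5], [2,3,4], [2,3,5]

so the chain groups are C_0 ≅ Z^6, C_1 ≅ Z^15, C_2 ≅ Z^10.

∂_1: C_1 → C_0 is given by ∂[p,q] = [q] − [p]. For instance
  ∂[1,2] = [2] − [1].
The resulting 6×15 matrix has rank 5, and its Smith normal form has invariant factors (1,1,1,1,1).

The boundary map ∂_2: C_2 → C_1 acts by ∂[p,q,r] = [q,r] − [p,r] + [p,q]. For instance
  ∂[0,3,4] = [3,4] − [0,4] + [0,3],
  ∂[0,4,5] = [4,5] − [0,5] + [0,4].
This gives a 15×10 integer matrix of rank 10; reducing to Smith normal form yields diagonal entries (1,1,1,1,1,1,1,1,1,2).

Reading off H_k = ker ∂_k / im ∂_{k+1}:

  H_0: rank C_0 − rank ∂_1 = 6 − 5 = 1, and the invariant factors of ∂_1 are all 1, so H_0 ≅ Z.
  H_1: rank ker ∂_1 − rank ∂_2 = (15 − 5) − 10 = 0, and ∂_2 has invariant factor 2 > 1, so H_1 ≅ Z/2.
  H_2: rank ker ∂_2 − rank ∂_3 = (10 − 10) − 0 = 0, and there is no ∂_3, so H_2 ≅ 0.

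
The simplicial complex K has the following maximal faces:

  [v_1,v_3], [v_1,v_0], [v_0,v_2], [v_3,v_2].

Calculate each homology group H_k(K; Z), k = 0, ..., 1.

Fix the vertex order v_0 < v_1 < v_2 < v_3 and write every simplex with vertices in increasing order. Then dim K = 1 and the simplices of K are:

  0-simplices (4): [v_0], [v_1], [v_2], [v_3]
  1-simplices (4): [v_0,v_1], [v_0,v_2], [v_1,v_3], [v_2,v_3]

Hence C_0 ≅ Z^4, C_1 ≅ Z^4.

∂_1: C_1 → C_0 is given by ∂[p,q] = [q] − [p].
As a 4×4 matrix over Z this has rank 3, with invariant factors (1,1,1).

Reading off H_k = ker ∂_k / im ∂_{k+1}:

  H_0: rank C_0 − rank ∂_1 = 4 − 3 = 1, and the invariant factors of ∂_1 are all 1, so H_0 ≅ Z.
  H_1: rank ker ∂_1 − rank ∂_2 = (4 − 3) − 0 = 1, and there is no ∂_2, so H_1 ≅ Z.

As a check, the Euler characteristic is 4 − 4 = 0, which agrees with 1 − 1 = 0.

H_0 = Z,  H_1 = Z.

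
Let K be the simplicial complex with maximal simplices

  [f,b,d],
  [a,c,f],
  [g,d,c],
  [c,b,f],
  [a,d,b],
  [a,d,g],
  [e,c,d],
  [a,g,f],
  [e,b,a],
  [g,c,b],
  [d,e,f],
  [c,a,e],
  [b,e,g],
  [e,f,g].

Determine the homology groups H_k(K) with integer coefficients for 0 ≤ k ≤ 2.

H_0 = Z,  H_1 = Z^2,  H_2 = Z.

Order the vertices as a < b < c < d < e < f < g. Listing each simplex with vertices in this order, K has dimension 2 with simplices:

  0-simplices (7): a, b, c, d, e, f, g
  1-simplices (21): ab, ac, ad, ae, af, ag, bc, bd, be, bf, bg, cd, ce, cf, cg, de, df, dg, ef, eg, fg
  2-simplices (14): abd, abe, ace, acf, adg, afg, bcf, bcg, bdf, beg, cde, cdg, def, efg

Hence C_0 ≅ Z^7, C_1 ≅ Z^21, C_2 ≅ Z^14.

The boundary map ∂_1: C_1 → C_0 maps an edge to its endpoints' difference, ∂[p,q] = q − p. For instance
  ∂ce = e − c.
This gives a 7×21 integer matrix of rank 6; reducing to Smith normal form yields diagonal entries (1,1,1,1,1,1).

∂_2: C_2 → C_1 acts by ∂[p,q,r] = [q,r] − [p,r] + [p,q]. For instance
  ∂bdf = df − bf + bd,
  ∂cdg = dg − cg + cd.
This gives a 21×14 integer matrix of rank 13; reducing to Smith normal form yields diagonal entries (1,1,1,1,1,1,1,1,1,1,1,1,1).

From H_k ≅ ker(∂_k) / im(∂_{k+1}) we obtain:

  H_0: rank C_0 − rank ∂_1 = 7 − 6 = 1, and the invariant factors of ∂_1 are all 1, so H_0 ≅ Z.
  H_1: rank ker ∂_1 − rank ∂_2 = (21 − 6) − 13 = 2, and the invariant factors of ∂_2 are all 1, so H_1 ≅ Z^2.
  H_2: rank ker ∂_2 − rank ∂_3 = (14 − 13) − 0 = 1, and there is no ∂_3, so H_2 ≅ Z.

(K is a triangulation of the torus T^2.)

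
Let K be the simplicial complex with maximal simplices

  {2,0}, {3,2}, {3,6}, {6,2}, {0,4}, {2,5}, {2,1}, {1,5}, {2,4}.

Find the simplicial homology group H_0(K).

H_0 ≅ Z.

Order the vertices as 0 < 1 < 2 < 3 < 4 < 5 < 6. Listing each simplex with vertices in this order, K has dimension 1 with simplices:

  0-simplices (7): [0], [1], [2], [3], [4], [5], [6]
  1-simplices (9): [0,2], [0,4], [1,2], [1,5], [2,3], [2,4], [2,5], [2,6], [3,6]

Hence C_0 ≅ Z^7, C_1 ≅ Z^9.

The boundary map ∂_1: C_1 → C_0 is given by ∂[p,q] = [q] − [p].
As a 7×9 matrix over Z this has rank 6, with invariant factors (1,1,1,1,1,1).

Reading off H_k = ker ∂_k / im ∂_{k+1}:

  H_0: rank C_0 − rank ∂_1 = 7 − 6 = 1, and the invariant factors of ∂_1 are all 1, so H_0 = Z.

(K is a triangulation of a wedge of 3 circles.)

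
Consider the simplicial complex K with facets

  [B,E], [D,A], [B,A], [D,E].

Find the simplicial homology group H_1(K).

H_1 ≅ Z.

We work with the vertex ordering A < B < D < E. The simplices of K, each written with vertices in increasing order, are:

  0-simplices (4): A, B, D, E
  1-simplices (4): AB, AD, BE, DE

so the chain groups are C_0 ≅ Z^4, C_1 ≅ Z^4.

The boundary map ∂_1: C_1 → C_0 is given by ∂[p,q] = [q] − [p].
This gives a 4×4 integer matrix of rank 3; reducing to Smith normal form yields diagonal entries (1,1,1).

From H_k ≅ ker(∂_k) / im(∂_{k+1}) we obtain:

  H_1: rank ker ∂_1 − rank ∂_2 = (4 − 3) − 0 = 1, and there is no ∂_2, so H_1 ≅ Z.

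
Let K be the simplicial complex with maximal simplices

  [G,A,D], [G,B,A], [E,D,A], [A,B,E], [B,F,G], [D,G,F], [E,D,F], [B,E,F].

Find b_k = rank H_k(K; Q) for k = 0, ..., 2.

Fix the vertex order A < B < D < E < F < G and write every simplex with vertices in increasing order. Then dim K = 2 and the simplices of K are:

  0-simplices (6): A, B, D, E, F, G
  1-simplices (12): AB, AD, AE, AG, BE, BF, BG, DE, DF, DG, EF, FG
  2-simplices (8): ABE, ABG, ADE, ADG, BEF, BFG, DEF, DFG

Hence C_0 ≅ Z^6, C_1 ≅ Z^12, C_2 ≅ Z^8.

The boundary map ∂_1: C_1 → C_0 maps an edge to its endpoints' difference, ∂[p,q] = q − p. For instance
  ∂AG = G − A.
This gives a 6×12 integer matrix of rank 5; reducing to Smith normal form yields diagonal entries (1,1,1,1,1).

∂_2: C_2 → C_1 sends each 2-simplex [p,q,r] to [q,r] − [p,r] + [p,q]. For instance
  ∂BEF = EF − BF + BE,
  ∂DFG = FG − DG + DF.
The 12×8 boundary matrix has rank 7 and Smith normal form diag(1,1,1,1,1,1,1).

Reading off H_k = ker ∂_k / im ∂_{k+1}:

  H_0: rank C_0 − rank ∂_1 = 6 − 5 = 1, and the invariant factors of ∂_1 are all 1, so H_0 = Z.
  H_1: rank ker ∂_1 − rank ∂_2 = (12 − 5) − 7 = 0, and the invariant factors of ∂_2 are all 1, so H_1 = 0.
  H_2: rank ker ∂_2 − rank ∂_3 = (8 − 7) − 0 = 1, and there is no ∂_3, so H_2 = Z.

Hence the Betti numbers are b_0 = 1, b_1 = 0, b_2 = 1.

b_0 = 1, b_1 = 0, b_2 = 1.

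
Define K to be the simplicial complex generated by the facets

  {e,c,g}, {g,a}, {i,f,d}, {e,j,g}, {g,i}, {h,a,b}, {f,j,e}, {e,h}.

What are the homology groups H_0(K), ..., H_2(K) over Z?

H_0 ≅ Z,  H_1 ≅ Z^2,  H_2 = 0.

Fix the vertex order a < b < c < d < e < f < g < h < i < j and write every simplex with vertices in increasing order. Then dim K = 2 and the simplices of K are:

  0-simplices (10): a, b, c, d, e, f, g, h, i, j
  1-simplices (16): ab, ag, ah, bh, ce, cg, df, di, ef, eg, eh, ej, fi, fj, gi, gj
  2-simplices (5): abh, ceg, dfi, efj, egj

so the chain groups are C_0 ≅ Z^10, C_1 ≅ Z^16, C_2 ≅ Z^5.

∂_1: C_1 → C_0 is given by ∂[p,q] = [q] − [p]. For instance
  ∂di = i − d.
As a 10×16 matrix over Z this has rank 9, with invariant factors (1,1,1,1,1,1,1,1,1).

Boundary ∂_2: C_2 → C_1 sends each 2-simplex [p,q,r] to [q,r] − [p,r] + [p,q]. For instance
  ∂egj = gj − ej + eg,
  ∂abh = bh − ah + ab.
This gives a 16×5 integer matrix of rank 5; reducing to Smith normal form yields diagonal entries (1,1,1,1,1).

Now H_k = ker ∂_k / im ∂_{k+1}, so:

  H_0: rank C_0 − rank ∂_1 = 10 − 9 = 1, and the invariant factors of ∂_1 are all 1, so H_0 ≅ Z.
  H_1: rank ker ∂_1 − rank ∂_2 = (16 − 9) − 5 = 2, and the invariant factors of ∂_2 are all 1, so H_1 ≅ Z^2.
  H_2: rank ker ∂_2 − rank ∂_3 = (5 − 5) − 0 = 0, and there is no ∂_3, so H_2 ≅ 0.

As a check, the Euler characteristic is 10 − 16 + 5 = -1, which agrees with 1 − 2 + 0 = -1.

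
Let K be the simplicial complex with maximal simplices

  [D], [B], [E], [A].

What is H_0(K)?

H_0 = Z^4.

Fix the vertex order A < B < D < E and write every simplex with vertices in increasing order. Then dim K = 0 and the simplices of K are:

  0-simplices (4): A, B, D, E

giving chain groups C_0 ≅ Z^4.

Now H_k = ker ∂_k / im ∂_{k+1}, so:

  H_0: rank C_0 − rank ∂_1 = 4 − 0 = 4, and there is no ∂_1, so H_0 ≅ Z^4.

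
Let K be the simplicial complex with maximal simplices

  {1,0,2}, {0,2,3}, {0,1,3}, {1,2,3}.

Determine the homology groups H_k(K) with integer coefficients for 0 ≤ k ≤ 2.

H_0 = Z,  H_1 = 0,  H_2 = Z.

K has 4 vertices, 6 edges, 4 triangles.
rank ∂_0 = 0, rank ∂_1 = 3 ⇒ b_0 = 4 − 0 − 3 = 1; all invariant factors of ∂_1 are 1 so no torsion. So H_0 ≅ Z.
rank ∂_1 = 3, rank ∂_2 = 3 ⇒ b_1 = 6 − 3 − 3 = 0; all invariant factors of ∂_2 are 1 so no torsion. So H_1 ≅ 0.
rank ∂_2 = 3, rank ∂_3 = 0 ⇒ b_2 = 4 − 3 − 0 = 1. So H_2 ≅ Z.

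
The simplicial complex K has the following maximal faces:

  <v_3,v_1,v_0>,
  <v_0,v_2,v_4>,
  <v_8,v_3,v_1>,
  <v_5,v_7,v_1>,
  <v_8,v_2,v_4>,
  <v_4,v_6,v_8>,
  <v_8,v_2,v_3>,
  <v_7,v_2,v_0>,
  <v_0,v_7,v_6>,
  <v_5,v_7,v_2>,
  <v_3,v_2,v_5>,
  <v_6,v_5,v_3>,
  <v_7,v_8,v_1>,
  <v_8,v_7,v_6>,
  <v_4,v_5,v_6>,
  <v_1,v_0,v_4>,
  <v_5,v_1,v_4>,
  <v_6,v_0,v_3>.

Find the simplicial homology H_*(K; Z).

H_0 = Z,  H_1 = Z^2,  H_2 = Z.

Take the total order v_0 < v_1 < v_2 < v_3 < v_4 < v_5 < v_6 < v_7 < v_8 on the vertex set. Then K (dimension 2) consists of the simplices:

  0-simplices (9): [v_0], [v_1], [v_2], [v_3], [v_4], [v_5], [v_6], [v_7], [v_8]
  1-simplices (27): (27 of them)
  2-simplices (18): (18 of them)

so the chain groups are C_0 ≅ Z^9, C_1 ≅ Z^27, C_2 ≅ Z^18.

The boundary map ∂_1: C_1 → C_0 maps an edge to its endpoints' difference, ∂[p,q] = q − p. For instance
  ∂[v_1,v_7] = [v_7] − [v_1].
The 9×27 boundary matrix has rank 8 and Smith normal form diag(1,1,1,1,1,1,1,1).

∂_2: C_2 → C_1 maps a triangle to the signed sum of its edges. For instance
  ∂[v_1,v_7,v_8] = [v_7,v_8] − [v_1,v_8] + [v_1,v_7],
  ∂[v_4,v_6,v_8] = [v_6,v_8] − [v_4,v_8] + [v_4,v_6].
The resulting 27×18 matrix has rank 17, and its Smith normal form has invariant factors (1,1,1,1,1,1,1,1,1,1,1,1,1,1,1,1,1).

From H_k ≅ ker(∂_k) / im(∂_{k+1}) we obtain:

  H_0: rank C_0 − rank ∂_1 = 9 − 8 = 1, and the invariant factors of ∂_1 are all 1, so H_0 ≅ Z.
  H_1: rank ker ∂_1 − rank ∂_2 = (27 − 8) − 17 = 2, and the invariant factors of ∂_2 are all 1, so H_1 ≅ Z^2.
  H_2: rank ker ∂_2 − rank ∂_3 = (18 − 17) − 0 = 1, and there is no ∂_3, so H_2 ≅ Z.

(K is a triangulation of the torus T^2.)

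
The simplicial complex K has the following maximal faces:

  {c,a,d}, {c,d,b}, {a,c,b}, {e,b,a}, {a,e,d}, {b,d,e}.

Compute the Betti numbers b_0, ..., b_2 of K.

b_0 = 1, b_1 = 0, b_2 = 1.

Order the vertices as a < b < c < d < e. Listing each simplex with vertices in this order, K has dimension 2 with simplices:

  0-simplices (5): a, b, c, d, e
  1-simplices (9): ab, ac, ad, ae, bc, bd, be, cd, de
  2-simplices (6): abc, abe, acd, ade, bcd, bde

Hence C_0 ≅ Z^5, C_1 ≅ Z^9, C_2 ≅ Z^6.

The boundary map ∂_1: C_1 → C_0 maps an edge to its endpoints' difference, ∂[p,q] = q − p. For instance
  ∂ac = c − a.
As a 5×9 matrix over Z this has rank 4, with invariant factors (1,1,1,1).

∂_2: C_2 → C_1 maps a triangle to the signed sum of its edges. For instance
  ∂abc = bc − ac + ab,
  ∂bde = de − be + bd.
This gives a 9×6 integer matrix of rank 5; reducing to Smith normal form yields diagonal entries (1,1,1,1,1).

Now H_k = ker ∂_k / im ∂_{k+1}, so:

  H_0: rank C_0 − rank ∂_1 = 5 − 4 = 1, and the invariant factors of ∂_1 are all 1, so H_0 ≅ Z.
  H_1: rank ker ∂_1 − rank ∂_2 = (9 − 4) − 5 = 0, and the invariant factors of ∂_2 are all 1, so H_1 ≅ 0.
  H_2: rank ker ∂_2 − rank ∂_3 = (6 − 5) − 0 = 1, and there is no ∂_3, so H_2 ≅ Z.

Hence the Betti numbers are b_0 = 1, b_1 = 0, b_2 = 1.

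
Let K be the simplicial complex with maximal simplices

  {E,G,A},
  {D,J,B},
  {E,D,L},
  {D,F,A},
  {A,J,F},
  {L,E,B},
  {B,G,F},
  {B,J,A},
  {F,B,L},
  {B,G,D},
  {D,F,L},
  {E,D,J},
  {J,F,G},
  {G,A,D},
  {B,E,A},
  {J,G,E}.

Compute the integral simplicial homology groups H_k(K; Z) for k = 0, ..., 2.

K has 8 vertices, 24 edges, 16 triangles.
rank ∂_0 = 0, rank ∂_1 = 7 ⇒ b_0 = 8 − 0 − 7 = 1; all invariant factors of ∂_1 are 1 so no torsion. So H_0 = Z.
rank ∂_1 = 7, rank ∂_2 = 15 ⇒ b_1 = 24 − 7 − 15 = 2; all invariant factors of ∂_2 are 1 so no torsion. So H_1 = Z^2.
rank ∂_2 = 15, rank ∂_3 = 0 ⇒ b_2 = 16 − 15 − 0 = 1. So H_2 = Z.

H_0 = Z,  H_1 = Z^2,  H_2 = Z.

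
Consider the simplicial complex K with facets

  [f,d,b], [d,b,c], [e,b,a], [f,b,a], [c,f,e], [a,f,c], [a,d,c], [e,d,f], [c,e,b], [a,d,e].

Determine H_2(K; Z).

H_2 = 0.

K has 6 vertices, 15 edges, 10 triangles.
rank ∂_2 = 10, rank ∂_3 = 0 ⇒ b_2 = 10 − 10 − 0 = 0. So H_2 ≅ 0.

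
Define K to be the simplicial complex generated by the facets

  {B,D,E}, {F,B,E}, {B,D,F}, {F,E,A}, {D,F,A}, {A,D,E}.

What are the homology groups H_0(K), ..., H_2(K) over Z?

Order the vertices as A < B < D < E < F. Listing each simplex with vertices in this order, K has dimension 2 with simplices:

  0-simplices (5): A, B, D, E, F
  1-simplices (9): AD, AE, AF, BD, BE, BF, DE, DF, EF
  2-simplices (6): ADE, ADF, AEF, BDE, BDF, BEF

Hence C_0 ≅ Z^5, C_1 ≅ Z^9, C_2 ≅ Z^6.

Boundary ∂_1: C_1 → C_0 sends each edge [p,q] (with p < q) to q − p. For instance
  ∂DF = F − D.
The 5×9 boundary matrix has rank 4 and Smith normal form diag(1,1,1,1).

∂_2: C_2 → C_1 acts by ∂[p,q,r] = [q,r] − [p,r] + [p,q]. For instance
  ∂BDF = DF − BF + BD,
  ∂ADE = DE − AE + AD.
As a 9×6 matrix over Z this has rank 5, with invariant factors (1,1,1,1,1).

Reading off H_k = ker ∂_k / im ∂_{k+1}:

  H_0: rank C_0 − rank ∂_1 = 5 − 4 = 1, and the invariant factors of ∂_1 are all 1, so H_0 = Z.
  H_1: rank ker ∂_1 − rank ∂_2 = (9 − 4) − 5 = 0, and the invariant factors of ∂_2 are all 1, so H_1 = 0.
  H_2: rank ker ∂_2 − rank ∂_3 = (6 − 5) − 0 = 1, and there is no ∂_3, so H_2 = Z.

As a check, the Euler characteristic is 5 − 9 + 6 = 2, which agrees with 1 − 0 + 1 = 2.
(K is a triangulation of the 2-sphere S^2.)

H_0 = Z,  H_1 = 0,  H_2 = Z.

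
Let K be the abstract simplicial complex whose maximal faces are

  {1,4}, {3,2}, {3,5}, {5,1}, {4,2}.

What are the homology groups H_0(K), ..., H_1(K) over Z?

H_0 ≅ Z,  H_1 ≅ Z.

We work with the vertex ordering 1 < 2 < 3 < 4 < 5. The simplices of K, each written with vertices in increasing order, are:

  0-simplices (5): [1], [2], [3], [4], [5]
  1-simplices (5): [1,4], [1,5], [2,3], [2,4], [3,5]

so the chain groups are C_0 ≅ Z^5, C_1 ≅ Z^5.

The boundary map ∂_1: C_1 → C_0 is given by ∂[p,q] = [q] − [p]. For instance
  ∂[3,5] = [5] − [3].
This gives a 5×5 integer matrix of rank 4; reducing to Smith normal form yields diagonal entries (1,1,1,1).

Reading off H_k = ker ∂_k / im ∂_{k+1}:

  H_0: rank C_0 − rank ∂_1 = 5 − 4 = 1, and the invariant factors of ∂_1 are all 1, so H_0 ≅ Z.
  H_1: rank ker ∂_1 − rank ∂_2 = (5 − 4) − 0 = 1, and there is no ∂_2, so H_1 ≅ Z.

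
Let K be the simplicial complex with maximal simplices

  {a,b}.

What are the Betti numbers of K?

b_0 = 1, b_1 = 0.

We work with the vertex ordering a < b. The simplices of K, each written with vertices in increasing order, are:

  0-simplices (2): a, b
  1-simplices (1): ab

so the chain groups are C_0 ≅ Z^2, C_1 ≅ Z^1.

Boundary ∂_1: C_1 → C_0 maps an edge to its endpoints' difference, ∂[p,q] = q − p.
As a 2×1 matrix over Z this has rank 1, with invariant factors (1).

Now H_k = ker ∂_k / im ∂_{k+1}, so:

  H_0: rank C_0 − rank ∂_1 = 2 − 1 = 1, and the invariant factors of ∂_1 are all 1, so H_0 = Z.
  H_1: rank ker ∂_1 − rank ∂_2 = (1 − 1) − 0 = 0, and there is no ∂_2, so H_1 = 0.

Hence the Betti numbers are b_0 = 1, b_1 = 0.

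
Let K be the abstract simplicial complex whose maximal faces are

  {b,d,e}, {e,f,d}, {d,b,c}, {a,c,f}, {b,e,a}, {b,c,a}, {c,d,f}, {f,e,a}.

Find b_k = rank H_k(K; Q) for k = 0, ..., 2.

We work with the vertex ordering a < b < c < d < e < f. The simplices of K, each written with vertices in increasing order, are:

  0-simplices (6): a, b, c, d, e, f
  1-simplices (12): ab, ac, ae, af, bc, bd, be, cd, cf, de, df, ef
  2-simplices (8): abc, abe, acf, aef, bcd, bde, cdf, def

Hence C_0 ≅ Z^6, C_1 ≅ Z^12, C_2 ≅ Z^8.

∂_1: C_1 → C_0 sends each edge [p,q] (with p < q) to q − p.
As a 6×12 matrix over Z this has rank 5, with invariant factors (1,1,1,1,1).

The boundary map ∂_2: C_2 → C_1 acts by ∂[p,q,r] = [q,r] − [p,r] + [p,q]. For instance
  ∂acf = cf − af + ac,
  ∂aef = ef − af + ae.
As a 12×8 matrix over Z this has rank 7, with invariant factors (1,1,1,1,1,1,1).

Reading off H_k = ker ∂_k / im ∂_{k+1}:

  H_0: rank C_0 − rank ∂_1 = 6 − 5 = 1, and the invariant factors of ∂_1 are all 1, so H_0 = Z.
  H_1: rank ker ∂_1 − rank ∂_2 = (12 − 5) − 7 = 0, and the invariant factors of ∂_2 are all 1, so H_1 = 0.
  H_2: rank ker ∂_2 − rank ∂_3 = (8 − 7) − 0 = 1, and there is no ∂_3, so H_2 = Z.

Hence the Betti numbers are b_0 = 1, b_1 = 0, b_2 = 1.

b_0 = 1, b_1 = 0, b_2 = 1.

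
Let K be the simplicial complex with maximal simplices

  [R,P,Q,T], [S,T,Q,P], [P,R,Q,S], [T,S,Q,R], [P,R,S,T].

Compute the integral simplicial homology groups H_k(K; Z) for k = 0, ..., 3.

H_0 ≅ Z,  H_1 = 0,  H_2 = 0,  H_3 ≅ Z.

Take the total order P < Q < R < S < T on the vertex set. Then K (dimension 3) consists of the simplices:

  0-simplices (5): P, Q, R, S, T
  1-simplices (10): PQ, PR, PS, PT, QR, QS, QT, RS, RT, ST
  2-simplices (10): PQR, PQS, PQT, PRS, PRT, PST, QRS, QRT, QST, RST
  3-simplices (5): PQRS, PQRT, PQST, PRST, QRST

Hence C_0 ≅ Z^5, C_1 ≅ Z^10, C_2 ≅ Z^10, C_3 ≅ Z^5.

Boundary ∂_1: C_1 → C_0 sends each edge [p,q] (with p < q) to q − p. For instance
  ∂PT = T − P.
The resulting 5×10 matrix has rank 4, and its Smith normal form has invariant factors (1,1,1,1).

∂_2: C_2 → C_1 acts by ∂[p,q,r] = [q,r] − [p,r] + [p,q]. For instance
  ∂PQS = QS − PS + PQ,
  ∂PQT = QT − PT + PQ.
The 10×10 boundary matrix has rank 6 and Smith normal form diag(1,1,1,1,1,1).

Boundary ∂_3: C_3 → C_2 sends each 3-simplex σ to the alternating sum Σ_i (−1)^i (σ with its i-th vertex removed). For instance
  ∂PQST = QST − PST + PQT − PQS,
  ∂PRST = RST − PST + PRT − PRS.
As a 10×5 matrix over Z this has rank 4, with invariant factors (1,1,1,1).

Computing H_k = (kernel of ∂_k) / (image of ∂_{k+1}):

  H_0: rank C_0 − rank ∂_1 = 5 − 4 = 1, and the invariant factors of ∂_1 are all 1, so H_0 ≅ Z.
  H_1: rank ker ∂_1 − rank ∂_2 = (10 − 4) − 6 = 0, and the invariant factors of ∂_2 are all 1, so H_1 ≅ 0.
  H_2: rank ker ∂_2 − rank ∂_3 = (10 − 6) − 4 = 0, and the invariant factors of ∂_3 are all 1, so H_2 ≅ 0.
  H_3: rank ker ∂_3 − rank ∂_4 = (5 − 4) − 0 = 1, and there is no ∂_4, so H_3 ≅ Z.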